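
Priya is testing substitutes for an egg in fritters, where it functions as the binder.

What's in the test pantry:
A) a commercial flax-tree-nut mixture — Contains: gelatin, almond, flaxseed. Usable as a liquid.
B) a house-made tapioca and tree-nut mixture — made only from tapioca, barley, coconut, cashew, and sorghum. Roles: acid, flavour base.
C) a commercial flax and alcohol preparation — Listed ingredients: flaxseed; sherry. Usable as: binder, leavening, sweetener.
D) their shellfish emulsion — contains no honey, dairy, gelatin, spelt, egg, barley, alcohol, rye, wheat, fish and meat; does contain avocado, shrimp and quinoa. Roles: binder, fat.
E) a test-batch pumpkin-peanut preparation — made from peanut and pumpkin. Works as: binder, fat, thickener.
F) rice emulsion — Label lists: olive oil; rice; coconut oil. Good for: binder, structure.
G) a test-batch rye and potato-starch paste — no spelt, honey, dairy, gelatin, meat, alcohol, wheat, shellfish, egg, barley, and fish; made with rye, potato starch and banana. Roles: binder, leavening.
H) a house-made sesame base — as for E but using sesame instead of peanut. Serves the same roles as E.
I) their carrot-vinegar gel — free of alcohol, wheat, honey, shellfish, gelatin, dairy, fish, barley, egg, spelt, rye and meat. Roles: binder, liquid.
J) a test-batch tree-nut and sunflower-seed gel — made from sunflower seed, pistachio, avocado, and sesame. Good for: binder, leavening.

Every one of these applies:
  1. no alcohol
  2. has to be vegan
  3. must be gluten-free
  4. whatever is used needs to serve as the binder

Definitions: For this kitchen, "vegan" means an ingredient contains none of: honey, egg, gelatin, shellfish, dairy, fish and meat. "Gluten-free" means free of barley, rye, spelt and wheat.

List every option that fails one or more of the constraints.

A: not usable as a binder; has gelatin, so not vegan — out
B: not usable as a binder; has barley, so not gluten-free — no
C: has sherry, so not alcohol-free — out
D: has shrimp, so not vegan — out
E: every rule checks out — valid
F: no alcohol, gluten-free — keep
G: has rye, so not gluten-free — no
H: nothing on the exclusion list — OK
I: no alcohol, vegan — keep
J: sesame and pistachio etc. — none of it excluded — keep

A, B, C, D, G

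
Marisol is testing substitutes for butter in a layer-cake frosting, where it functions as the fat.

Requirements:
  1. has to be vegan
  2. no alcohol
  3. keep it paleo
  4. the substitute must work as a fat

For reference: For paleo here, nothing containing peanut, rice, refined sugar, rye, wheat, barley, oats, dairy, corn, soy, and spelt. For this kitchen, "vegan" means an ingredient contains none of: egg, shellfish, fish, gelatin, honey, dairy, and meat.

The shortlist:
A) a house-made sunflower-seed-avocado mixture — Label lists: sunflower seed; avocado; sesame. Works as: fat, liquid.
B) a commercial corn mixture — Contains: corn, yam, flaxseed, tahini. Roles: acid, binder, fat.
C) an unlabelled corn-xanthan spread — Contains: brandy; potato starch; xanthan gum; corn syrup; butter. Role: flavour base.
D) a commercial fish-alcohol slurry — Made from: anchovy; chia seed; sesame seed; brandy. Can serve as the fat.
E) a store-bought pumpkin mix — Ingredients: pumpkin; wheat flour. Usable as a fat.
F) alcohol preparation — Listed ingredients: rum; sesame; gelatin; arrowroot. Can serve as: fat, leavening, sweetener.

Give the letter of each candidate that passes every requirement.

A

A: works as a fat, no alcohol, vegan — keep
B: has corn, so not paleo — reject
C: not usable as a fat; has corn syrup, so not paleo (and 2 more) — no
D: has anchovy, so not vegan; has brandy, so not alcohol-free — no
E: has wheat flour, so not paleo — reject
F: has gelatin, so not vegan; has rum, so not alcohol-free — no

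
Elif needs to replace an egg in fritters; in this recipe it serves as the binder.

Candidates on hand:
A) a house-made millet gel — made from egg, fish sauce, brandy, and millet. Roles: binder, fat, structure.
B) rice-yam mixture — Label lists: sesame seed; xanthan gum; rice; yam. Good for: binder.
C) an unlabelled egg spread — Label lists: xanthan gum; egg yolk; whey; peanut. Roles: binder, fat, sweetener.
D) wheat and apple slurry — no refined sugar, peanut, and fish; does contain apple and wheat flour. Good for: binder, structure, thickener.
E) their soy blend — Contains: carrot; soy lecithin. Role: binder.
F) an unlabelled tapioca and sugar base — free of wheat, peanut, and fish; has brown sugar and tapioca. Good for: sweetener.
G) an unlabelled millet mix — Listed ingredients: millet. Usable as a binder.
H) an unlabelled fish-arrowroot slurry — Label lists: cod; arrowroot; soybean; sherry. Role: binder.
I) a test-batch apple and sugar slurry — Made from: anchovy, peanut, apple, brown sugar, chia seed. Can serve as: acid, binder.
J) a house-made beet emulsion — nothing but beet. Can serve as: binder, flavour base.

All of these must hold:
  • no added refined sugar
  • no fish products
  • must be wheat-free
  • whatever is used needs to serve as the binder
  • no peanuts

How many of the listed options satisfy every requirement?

4

A: has fish sauce, so not fish-free — no
B: works as a binder, no wheat, no refined sugar — keep
C: has peanut, so not peanut-free — out
D: has wheat flour, so not wheat-free — out
E: only soy lecithin and carrot; none excluded — OK
F: not usable as a binder; has brown sugar, so not no-added-sugar — reject
G: only millet; none excluded — OK
H: has cod, so not fish-free — out
I: has anchovy, so not fish-free; has peanut, so not peanut-free (and 1 more) — no
J: all constraints satisfied — OK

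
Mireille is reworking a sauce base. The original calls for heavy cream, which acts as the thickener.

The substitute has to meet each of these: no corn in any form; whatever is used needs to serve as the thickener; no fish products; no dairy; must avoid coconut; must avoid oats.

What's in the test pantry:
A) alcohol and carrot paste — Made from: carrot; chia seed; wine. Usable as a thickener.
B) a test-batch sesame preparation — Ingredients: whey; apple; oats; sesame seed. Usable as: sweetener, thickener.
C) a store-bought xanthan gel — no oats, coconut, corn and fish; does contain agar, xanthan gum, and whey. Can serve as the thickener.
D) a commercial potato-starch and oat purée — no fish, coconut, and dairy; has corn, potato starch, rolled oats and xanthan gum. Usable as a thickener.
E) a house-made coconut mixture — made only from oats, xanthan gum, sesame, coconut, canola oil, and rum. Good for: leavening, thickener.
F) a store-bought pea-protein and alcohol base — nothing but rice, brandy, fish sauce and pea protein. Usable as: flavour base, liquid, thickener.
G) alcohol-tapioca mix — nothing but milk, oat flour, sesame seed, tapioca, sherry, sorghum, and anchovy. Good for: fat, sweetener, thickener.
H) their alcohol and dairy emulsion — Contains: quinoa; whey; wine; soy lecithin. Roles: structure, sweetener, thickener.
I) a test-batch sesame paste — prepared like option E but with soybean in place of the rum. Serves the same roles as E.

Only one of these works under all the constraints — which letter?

A: no corn, no coconut — valid
B: has oats, so not oat-free; has whey, so not dairy-free — reject
C: has whey, so not dairy-free — out
D: has rolled oats, so not oat-free; has corn, so not corn-free — out
E: has oats, so not oat-free; has coconut, so not coconut-free — reject
F: has fish sauce, so not fish-free — reject
G: has oat flour, so not oat-free; has milk, so not dairy-free (and 1 more) — out
H: has whey, so not dairy-free — reject
I: has oats, so not oat-free; has coconut, so not coconut-free — reject

A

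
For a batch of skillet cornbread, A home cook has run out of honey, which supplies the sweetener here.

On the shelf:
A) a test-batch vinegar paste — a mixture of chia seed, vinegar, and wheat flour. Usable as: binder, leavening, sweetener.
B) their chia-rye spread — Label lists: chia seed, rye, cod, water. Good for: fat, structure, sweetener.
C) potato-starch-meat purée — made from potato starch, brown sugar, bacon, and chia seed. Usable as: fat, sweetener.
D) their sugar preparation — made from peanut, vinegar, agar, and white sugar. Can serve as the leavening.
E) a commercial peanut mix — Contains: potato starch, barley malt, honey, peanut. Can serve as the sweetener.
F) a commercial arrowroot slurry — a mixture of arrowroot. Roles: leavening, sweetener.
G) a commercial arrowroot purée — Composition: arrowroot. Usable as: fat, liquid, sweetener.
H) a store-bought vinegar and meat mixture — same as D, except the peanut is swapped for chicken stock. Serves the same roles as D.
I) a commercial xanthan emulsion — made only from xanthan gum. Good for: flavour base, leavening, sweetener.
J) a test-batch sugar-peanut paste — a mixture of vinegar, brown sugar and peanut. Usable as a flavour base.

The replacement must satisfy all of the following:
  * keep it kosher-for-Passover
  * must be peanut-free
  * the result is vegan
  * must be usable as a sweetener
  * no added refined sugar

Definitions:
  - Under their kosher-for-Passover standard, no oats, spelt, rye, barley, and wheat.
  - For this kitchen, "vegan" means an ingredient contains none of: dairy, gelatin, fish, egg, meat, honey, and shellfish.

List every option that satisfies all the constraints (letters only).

F, G, I

A: has wheat flour, so not kosher-for-Passover — reject
B: has rye, so not kosher-for-Passover; has cod, so not vegan — reject
C: has bacon, so not vegan; has brown sugar, so not no-added-sugar — no
D: not usable as a sweetener; has white sugar, so not no-added-sugar (and 1 more) — no
E: has barley malt, so not kosher-for-Passover; has honey, so not vegan (and 1 more) — reject
F: works as a sweetener, no refined sugar, vegan — keep
G: only arrowroot; none excluded — OK
H: not usable as a sweetener; has chicken stock, so not vegan (and 1 more) — reject
I: all constraints satisfied — valid
J: not usable as a sweetener; has brown sugar, so not no-added-sugar (and 1 more) — reject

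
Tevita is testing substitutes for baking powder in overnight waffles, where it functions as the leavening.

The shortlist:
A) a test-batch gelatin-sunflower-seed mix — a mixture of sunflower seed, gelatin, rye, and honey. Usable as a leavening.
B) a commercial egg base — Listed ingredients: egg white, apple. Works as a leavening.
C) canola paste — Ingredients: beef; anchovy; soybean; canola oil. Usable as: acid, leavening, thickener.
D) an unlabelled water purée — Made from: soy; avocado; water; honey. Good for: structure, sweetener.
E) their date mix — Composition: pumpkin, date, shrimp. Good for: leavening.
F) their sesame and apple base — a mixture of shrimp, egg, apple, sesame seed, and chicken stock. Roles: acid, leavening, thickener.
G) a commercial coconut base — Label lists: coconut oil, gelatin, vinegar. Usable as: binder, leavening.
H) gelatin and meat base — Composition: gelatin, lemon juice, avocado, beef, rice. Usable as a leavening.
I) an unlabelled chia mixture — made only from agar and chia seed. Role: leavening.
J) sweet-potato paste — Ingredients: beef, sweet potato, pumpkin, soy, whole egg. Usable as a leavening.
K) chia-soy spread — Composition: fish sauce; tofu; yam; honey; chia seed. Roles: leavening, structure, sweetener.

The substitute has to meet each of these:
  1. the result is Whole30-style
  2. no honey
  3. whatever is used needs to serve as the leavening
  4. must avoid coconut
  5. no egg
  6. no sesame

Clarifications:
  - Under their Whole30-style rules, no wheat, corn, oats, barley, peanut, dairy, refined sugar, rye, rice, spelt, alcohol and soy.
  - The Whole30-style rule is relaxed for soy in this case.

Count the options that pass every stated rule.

3

A: has rye, so not Whole30-style; has honey, so not honey-free — out
B: has egg white, so not egg-free — out
C: soy is permitted under the Whole30-style carve-out; nothing else excluded — valid
D: not usable as a leavening; has honey, so not honey-free — no
E: all constraints satisfied — valid
F: has egg, so not egg-free; has sesame seed, so not sesame-free — reject
G: has coconut oil, so not coconut-free — no
H: has rice, so not Whole30-style — out
I: only chia seed and agar; none excluded — valid
J: has whole egg, so not egg-free — reject
K: has honey, so not honey-free — no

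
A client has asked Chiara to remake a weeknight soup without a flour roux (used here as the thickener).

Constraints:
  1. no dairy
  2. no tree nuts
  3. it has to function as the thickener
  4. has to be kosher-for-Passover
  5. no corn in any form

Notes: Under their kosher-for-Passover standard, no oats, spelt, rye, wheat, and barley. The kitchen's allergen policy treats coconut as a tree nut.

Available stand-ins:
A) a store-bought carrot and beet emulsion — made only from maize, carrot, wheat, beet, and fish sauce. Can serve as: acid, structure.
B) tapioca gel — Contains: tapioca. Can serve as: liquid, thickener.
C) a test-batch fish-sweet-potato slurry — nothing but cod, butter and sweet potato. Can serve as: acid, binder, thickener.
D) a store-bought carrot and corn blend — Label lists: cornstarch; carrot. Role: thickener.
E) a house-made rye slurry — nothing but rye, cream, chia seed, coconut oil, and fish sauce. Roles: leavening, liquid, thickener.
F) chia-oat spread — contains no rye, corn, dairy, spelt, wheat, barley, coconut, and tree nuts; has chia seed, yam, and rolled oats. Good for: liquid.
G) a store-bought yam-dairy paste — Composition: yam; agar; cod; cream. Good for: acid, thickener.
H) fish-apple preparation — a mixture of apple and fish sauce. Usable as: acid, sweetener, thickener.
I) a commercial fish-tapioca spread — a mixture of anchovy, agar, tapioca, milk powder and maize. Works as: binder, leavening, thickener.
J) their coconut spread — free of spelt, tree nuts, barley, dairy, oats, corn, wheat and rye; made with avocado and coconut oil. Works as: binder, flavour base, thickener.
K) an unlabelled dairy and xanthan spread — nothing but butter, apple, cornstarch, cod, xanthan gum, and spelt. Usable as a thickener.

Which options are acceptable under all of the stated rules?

B, H

A: not usable as a thickener; has wheat, so not kosher-for-Passover (and 1 more) — reject
B: nothing on the exclusion list — OK
C: has butter, so not dairy-free — out
D: has cornstarch, so not corn-free — out
E: has rye, so not kosher-for-Passover; has cream, so not dairy-free (and 1 more) — out
F: not usable as a thickener; has rolled oats, so not kosher-for-Passover — out
G: has cream, so not dairy-free — out
H: every rule checks out — valid
I: has milk powder, so not dairy-free; has maize, so not corn-free — reject
J: has coconut oil, so not tree-nut-free — reject
K: has spelt, so not kosher-for-Passover; has butter, so not dairy-free (and 1 more) — out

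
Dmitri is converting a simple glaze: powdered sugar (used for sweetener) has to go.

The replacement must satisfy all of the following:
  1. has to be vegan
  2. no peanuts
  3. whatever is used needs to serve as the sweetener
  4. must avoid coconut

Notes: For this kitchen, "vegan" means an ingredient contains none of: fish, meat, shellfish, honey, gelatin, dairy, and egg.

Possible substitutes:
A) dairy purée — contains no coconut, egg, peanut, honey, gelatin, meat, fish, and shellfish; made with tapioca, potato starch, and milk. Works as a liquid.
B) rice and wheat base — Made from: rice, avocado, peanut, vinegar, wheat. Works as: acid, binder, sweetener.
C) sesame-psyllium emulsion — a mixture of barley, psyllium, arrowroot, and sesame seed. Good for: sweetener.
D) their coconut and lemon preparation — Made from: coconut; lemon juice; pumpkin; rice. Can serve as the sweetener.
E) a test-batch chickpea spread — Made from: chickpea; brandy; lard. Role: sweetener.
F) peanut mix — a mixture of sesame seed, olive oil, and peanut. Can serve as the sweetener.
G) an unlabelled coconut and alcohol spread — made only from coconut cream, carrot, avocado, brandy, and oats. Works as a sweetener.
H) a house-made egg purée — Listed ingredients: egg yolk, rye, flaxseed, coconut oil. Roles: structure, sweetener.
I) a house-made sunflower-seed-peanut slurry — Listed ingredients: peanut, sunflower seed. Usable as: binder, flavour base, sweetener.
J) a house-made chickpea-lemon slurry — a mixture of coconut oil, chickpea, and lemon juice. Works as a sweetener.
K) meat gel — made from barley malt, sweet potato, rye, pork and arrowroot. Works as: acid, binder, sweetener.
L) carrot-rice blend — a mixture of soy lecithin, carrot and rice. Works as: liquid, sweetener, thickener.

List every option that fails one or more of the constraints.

A, B, D, E, F, G, H, I, J, K

A: not usable as a sweetener; has milk, so not vegan — no
B: has peanut, so not peanut-free — reject
C: no peanut, no coconut — OK
D: has coconut, so not coconut-free — out
E: has lard, so not vegan — no
F: has peanut, so not peanut-free — reject
G: has coconut cream, so not coconut-free — no
H: has egg yolk, so not vegan; has coconut oil, so not coconut-free — reject
I: has peanut, so not peanut-free — no
J: has coconut oil, so not coconut-free — no
K: has pork, so not vegan — no
L: only rice, soy lecithin, and carrot; none excluded — OK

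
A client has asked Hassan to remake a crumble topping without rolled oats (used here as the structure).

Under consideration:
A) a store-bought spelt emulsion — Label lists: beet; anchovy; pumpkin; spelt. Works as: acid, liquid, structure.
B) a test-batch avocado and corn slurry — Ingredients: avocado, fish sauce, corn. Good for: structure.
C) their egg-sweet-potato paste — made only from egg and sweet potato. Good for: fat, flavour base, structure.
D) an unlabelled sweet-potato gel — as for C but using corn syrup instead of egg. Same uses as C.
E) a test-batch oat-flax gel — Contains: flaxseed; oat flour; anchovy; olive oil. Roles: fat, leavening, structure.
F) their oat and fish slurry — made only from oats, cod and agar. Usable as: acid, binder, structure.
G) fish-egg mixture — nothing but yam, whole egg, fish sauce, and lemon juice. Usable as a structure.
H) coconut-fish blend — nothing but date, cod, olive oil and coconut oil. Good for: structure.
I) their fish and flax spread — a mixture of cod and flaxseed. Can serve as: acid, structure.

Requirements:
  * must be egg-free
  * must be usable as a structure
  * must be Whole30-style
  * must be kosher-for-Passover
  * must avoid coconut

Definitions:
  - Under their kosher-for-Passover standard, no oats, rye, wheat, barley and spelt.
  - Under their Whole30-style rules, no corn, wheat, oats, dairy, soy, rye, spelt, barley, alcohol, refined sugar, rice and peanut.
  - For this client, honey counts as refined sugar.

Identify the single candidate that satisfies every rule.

A: has spelt, so not kosher-for-Passover; has spelt, so not Whole30-style — no
B: has corn, so not Whole30-style — reject
C: has egg, so not egg-free — out
D: has corn syrup, so not Whole30-style — out
E: has oat flour, so not kosher-for-Passover; has oat flour, so not Whole30-style — out
F: has oats, so not kosher-for-Passover; has oats, so not Whole30-style — out
G: has whole egg, so not egg-free — no
H: has coconut oil, so not coconut-free — reject
I: kosher-for-Passover, Whole30-style — OK

I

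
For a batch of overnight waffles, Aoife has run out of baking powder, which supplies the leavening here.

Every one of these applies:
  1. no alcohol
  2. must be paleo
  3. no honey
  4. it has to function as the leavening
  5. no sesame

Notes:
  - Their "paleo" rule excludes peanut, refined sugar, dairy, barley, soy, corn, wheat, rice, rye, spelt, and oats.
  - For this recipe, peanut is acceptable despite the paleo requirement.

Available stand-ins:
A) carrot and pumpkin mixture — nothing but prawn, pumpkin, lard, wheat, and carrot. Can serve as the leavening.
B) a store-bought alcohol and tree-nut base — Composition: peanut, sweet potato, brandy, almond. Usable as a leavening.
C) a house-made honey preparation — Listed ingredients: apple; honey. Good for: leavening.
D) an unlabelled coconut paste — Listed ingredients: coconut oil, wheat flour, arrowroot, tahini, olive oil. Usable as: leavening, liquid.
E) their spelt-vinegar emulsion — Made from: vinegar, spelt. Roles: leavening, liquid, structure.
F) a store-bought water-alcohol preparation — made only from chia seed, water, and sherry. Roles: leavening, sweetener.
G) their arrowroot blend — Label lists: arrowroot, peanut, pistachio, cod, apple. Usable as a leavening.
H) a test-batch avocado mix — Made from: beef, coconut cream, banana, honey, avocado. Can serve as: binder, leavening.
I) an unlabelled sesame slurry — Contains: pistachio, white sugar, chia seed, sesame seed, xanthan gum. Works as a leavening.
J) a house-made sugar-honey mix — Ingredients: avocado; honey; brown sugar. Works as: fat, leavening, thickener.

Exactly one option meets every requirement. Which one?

A: has wheat, so not paleo — no
B: has brandy, so not alcohol-free — reject
C: has honey, so not honey-free — out
D: has wheat flour, so not paleo; has tahini, so not sesame-free — reject
E: has spelt, so not paleo — out
F: has sherry, so not alcohol-free — reject
G: peanut is permitted under the paleo carve-out; nothing else excluded — OK
H: has honey, so not honey-free — reject
I: has white sugar, so not paleo; has sesame seed, so not sesame-free — out
J: has brown sugar, so not paleo; has honey, so not honey-free — reject

G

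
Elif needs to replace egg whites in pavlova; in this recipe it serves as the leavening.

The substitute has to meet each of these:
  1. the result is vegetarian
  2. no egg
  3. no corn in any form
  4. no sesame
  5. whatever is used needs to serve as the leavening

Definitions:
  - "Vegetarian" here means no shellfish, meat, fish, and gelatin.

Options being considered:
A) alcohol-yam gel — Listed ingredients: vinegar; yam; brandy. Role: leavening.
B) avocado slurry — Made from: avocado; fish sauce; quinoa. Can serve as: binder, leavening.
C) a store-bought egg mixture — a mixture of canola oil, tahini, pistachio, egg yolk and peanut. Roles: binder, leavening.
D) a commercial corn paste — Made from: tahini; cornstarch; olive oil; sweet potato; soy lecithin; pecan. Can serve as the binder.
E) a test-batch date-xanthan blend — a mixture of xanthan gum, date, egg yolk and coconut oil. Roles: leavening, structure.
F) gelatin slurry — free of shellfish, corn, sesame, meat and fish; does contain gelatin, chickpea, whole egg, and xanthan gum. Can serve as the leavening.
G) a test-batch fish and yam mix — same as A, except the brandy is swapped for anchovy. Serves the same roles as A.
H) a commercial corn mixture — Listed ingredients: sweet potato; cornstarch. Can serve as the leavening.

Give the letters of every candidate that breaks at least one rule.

A: only brandy, yam, and vinegar; none excluded — OK
B: has fish sauce, so not vegetarian — no
C: has tahini, so not sesame-free; has egg yolk, so not egg-free — out
D: not usable as a leavening; has tahini, so not sesame-free (and 1 more) — reject
E: has egg yolk, so not egg-free — no
F: has gelatin, so not vegetarian; has whole egg, so not egg-free — out
G: has anchovy, so not vegetarian — out
H: has cornstarch, so not corn-free — out

B, C, D, E, F, G, H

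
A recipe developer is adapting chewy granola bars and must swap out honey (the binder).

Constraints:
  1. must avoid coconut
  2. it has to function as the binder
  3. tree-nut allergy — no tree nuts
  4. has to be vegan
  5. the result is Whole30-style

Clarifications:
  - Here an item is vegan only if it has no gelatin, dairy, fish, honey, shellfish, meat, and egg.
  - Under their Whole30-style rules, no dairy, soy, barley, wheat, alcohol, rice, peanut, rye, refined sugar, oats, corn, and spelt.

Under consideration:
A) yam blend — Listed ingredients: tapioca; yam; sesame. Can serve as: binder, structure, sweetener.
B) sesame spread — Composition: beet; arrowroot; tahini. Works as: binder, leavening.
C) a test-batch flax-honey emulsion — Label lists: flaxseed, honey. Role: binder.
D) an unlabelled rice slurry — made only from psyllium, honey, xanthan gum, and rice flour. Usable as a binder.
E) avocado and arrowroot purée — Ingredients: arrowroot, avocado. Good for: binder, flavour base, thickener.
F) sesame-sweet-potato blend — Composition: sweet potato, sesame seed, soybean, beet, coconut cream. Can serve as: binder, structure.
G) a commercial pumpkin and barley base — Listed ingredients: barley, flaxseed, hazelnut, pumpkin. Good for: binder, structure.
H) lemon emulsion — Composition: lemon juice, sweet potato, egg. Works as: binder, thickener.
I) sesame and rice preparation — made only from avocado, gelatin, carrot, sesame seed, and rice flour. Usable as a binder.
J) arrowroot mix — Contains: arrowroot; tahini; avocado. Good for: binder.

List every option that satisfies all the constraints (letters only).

A, B, E, J

A: no coconut, Whole30-style — OK
B: only tahini, beet, and arrowroot; none excluded — valid
C: has honey, so not vegan — out
D: has honey, so not vegan; has rice flour, so not Whole30-style — out
E: only avocado and arrowroot; none excluded — OK
F: has soybean, so not Whole30-style; has coconut cream, so not coconut-free — reject
G: has barley, so not Whole30-style; has hazelnut, so not tree-nut-free — out
H: has egg, so not vegan — reject
I: has gelatin, so not vegan; has rice flour, so not Whole30-style — reject
J: only tahini, arrowroot, and avocado; none excluded — OK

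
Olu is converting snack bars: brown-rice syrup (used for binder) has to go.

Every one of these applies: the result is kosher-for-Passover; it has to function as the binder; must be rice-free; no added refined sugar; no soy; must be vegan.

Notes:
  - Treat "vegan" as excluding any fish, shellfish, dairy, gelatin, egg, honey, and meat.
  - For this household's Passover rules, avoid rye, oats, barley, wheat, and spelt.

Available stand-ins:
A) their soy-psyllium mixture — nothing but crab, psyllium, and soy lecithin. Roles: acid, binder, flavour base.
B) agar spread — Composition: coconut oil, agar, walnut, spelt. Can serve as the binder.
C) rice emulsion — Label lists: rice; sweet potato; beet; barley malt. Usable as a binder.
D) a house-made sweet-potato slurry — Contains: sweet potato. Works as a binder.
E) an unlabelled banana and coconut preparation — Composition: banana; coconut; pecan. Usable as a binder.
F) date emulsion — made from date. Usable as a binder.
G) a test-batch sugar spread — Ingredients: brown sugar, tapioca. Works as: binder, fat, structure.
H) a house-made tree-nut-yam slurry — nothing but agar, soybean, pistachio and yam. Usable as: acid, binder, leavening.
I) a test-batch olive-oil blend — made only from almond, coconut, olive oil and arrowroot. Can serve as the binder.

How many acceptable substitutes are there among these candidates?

4

A: has crab, so not vegan; has soy lecithin, so not soy-free — reject
B: has spelt, so not kosher-for-Passover — no
C: has barley malt, so not kosher-for-Passover; has rice, so not rice-free — out
D: works as a binder, no rice, no soy — keep
E: vegan, kosher-for-Passover — OK
F: vegan, no soy — keep
G: has brown sugar, so not no-added-sugar — no
H: has soybean, so not soy-free — out
I: every rule checks out — OK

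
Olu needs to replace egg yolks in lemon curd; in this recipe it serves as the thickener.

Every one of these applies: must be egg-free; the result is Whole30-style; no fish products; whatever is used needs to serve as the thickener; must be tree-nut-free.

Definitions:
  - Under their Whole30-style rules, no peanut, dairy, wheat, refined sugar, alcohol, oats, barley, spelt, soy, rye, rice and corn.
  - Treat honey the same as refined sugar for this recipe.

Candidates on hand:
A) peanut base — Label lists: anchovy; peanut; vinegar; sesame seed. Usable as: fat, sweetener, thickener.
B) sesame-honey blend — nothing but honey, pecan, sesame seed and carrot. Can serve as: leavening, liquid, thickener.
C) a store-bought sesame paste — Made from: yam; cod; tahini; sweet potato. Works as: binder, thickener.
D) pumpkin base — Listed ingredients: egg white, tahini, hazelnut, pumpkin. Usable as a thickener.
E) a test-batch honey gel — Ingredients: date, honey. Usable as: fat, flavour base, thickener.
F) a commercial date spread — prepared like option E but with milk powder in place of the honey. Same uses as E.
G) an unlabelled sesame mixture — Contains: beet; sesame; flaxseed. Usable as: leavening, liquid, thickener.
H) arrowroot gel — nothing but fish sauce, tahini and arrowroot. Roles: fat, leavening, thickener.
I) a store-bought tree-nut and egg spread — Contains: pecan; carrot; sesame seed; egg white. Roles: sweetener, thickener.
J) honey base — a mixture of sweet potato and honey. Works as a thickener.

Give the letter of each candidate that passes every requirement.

A: has peanut, so not Whole30-style; has anchovy, so not fish-free — reject
B: has honey, so not Whole30-style; has pecan, so not tree-nut-free — no
C: has cod, so not fish-free — no
D: has hazelnut, so not tree-nut-free; has egg white, so not egg-free — no
E: has honey, so not Whole30-style — out
F: has milk powder, so not Whole30-style — out
G: only sesame, beet and flaxseed; none excluded — OK
H: has fish sauce, so not fish-free — no
I: has pecan, so not tree-nut-free; has egg white, so not egg-free — out
J: has honey, so not Whole30-style — reject

G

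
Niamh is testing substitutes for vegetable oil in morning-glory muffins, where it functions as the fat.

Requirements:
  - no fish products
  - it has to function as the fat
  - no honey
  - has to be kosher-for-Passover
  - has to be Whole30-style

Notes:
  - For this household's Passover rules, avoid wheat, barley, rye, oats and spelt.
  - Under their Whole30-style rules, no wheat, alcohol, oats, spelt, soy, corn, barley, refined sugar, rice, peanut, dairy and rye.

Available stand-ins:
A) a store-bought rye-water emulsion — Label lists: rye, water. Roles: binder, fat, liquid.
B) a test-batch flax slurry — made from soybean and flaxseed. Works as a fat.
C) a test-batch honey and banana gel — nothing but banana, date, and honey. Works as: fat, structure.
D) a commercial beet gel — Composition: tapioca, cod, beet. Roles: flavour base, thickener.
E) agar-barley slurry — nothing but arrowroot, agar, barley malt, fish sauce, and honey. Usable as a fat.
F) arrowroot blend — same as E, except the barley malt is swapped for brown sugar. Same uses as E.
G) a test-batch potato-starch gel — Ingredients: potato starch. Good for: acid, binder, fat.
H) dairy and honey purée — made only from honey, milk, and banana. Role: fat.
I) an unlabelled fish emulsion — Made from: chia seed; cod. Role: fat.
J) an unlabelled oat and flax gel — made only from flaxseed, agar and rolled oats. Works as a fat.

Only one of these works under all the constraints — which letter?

G

A: has rye, so not kosher-for-Passover; has rye, so not Whole30-style — reject
B: has soybean, so not Whole30-style — out
C: has honey, so not honey-free — reject
D: not usable as a fat; has cod, so not fish-free — no
E: has barley malt, so not kosher-for-Passover; has barley malt, so not Whole30-style (and 2 more) — no
F: has brown sugar, so not Whole30-style; has honey, so not honey-free (and 1 more) — out
G: no honey, no fish — OK
H: has milk, so not Whole30-style; has honey, so not honey-free — reject
I: has cod, so not fish-free — out
J: has rolled oats, so not kosher-for-Passover; has rolled oats, so not Whole30-style — no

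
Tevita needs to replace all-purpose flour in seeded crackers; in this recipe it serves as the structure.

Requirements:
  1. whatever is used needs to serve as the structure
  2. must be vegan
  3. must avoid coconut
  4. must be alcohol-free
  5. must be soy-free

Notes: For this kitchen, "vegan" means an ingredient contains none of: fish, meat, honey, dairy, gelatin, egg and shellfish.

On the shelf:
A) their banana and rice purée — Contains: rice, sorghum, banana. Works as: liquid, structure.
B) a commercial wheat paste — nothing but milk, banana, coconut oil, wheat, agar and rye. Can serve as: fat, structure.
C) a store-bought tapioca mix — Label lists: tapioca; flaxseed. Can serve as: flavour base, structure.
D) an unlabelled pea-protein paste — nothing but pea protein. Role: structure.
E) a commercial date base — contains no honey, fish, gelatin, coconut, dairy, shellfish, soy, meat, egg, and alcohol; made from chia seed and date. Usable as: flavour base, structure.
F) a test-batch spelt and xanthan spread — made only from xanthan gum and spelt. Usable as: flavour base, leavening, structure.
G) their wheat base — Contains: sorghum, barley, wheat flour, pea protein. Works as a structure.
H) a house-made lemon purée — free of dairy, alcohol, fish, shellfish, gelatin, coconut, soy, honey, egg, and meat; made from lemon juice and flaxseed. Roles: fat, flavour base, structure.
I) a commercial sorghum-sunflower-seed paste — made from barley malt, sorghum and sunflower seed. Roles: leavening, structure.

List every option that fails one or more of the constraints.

B

A: only rice, sorghum and banana; none excluded — valid
B: has milk, so not vegan; has coconut oil, so not coconut-free — no
C: all constraints satisfied — valid
D: all constraints satisfied — valid
E: nothing on the exclusion list — valid
F: only spelt and xanthan gum; none excluded — OK
G: barley and wheat flour etc. — none of it excluded — valid
H: all constraints satisfied — valid
I: every rule checks out — OK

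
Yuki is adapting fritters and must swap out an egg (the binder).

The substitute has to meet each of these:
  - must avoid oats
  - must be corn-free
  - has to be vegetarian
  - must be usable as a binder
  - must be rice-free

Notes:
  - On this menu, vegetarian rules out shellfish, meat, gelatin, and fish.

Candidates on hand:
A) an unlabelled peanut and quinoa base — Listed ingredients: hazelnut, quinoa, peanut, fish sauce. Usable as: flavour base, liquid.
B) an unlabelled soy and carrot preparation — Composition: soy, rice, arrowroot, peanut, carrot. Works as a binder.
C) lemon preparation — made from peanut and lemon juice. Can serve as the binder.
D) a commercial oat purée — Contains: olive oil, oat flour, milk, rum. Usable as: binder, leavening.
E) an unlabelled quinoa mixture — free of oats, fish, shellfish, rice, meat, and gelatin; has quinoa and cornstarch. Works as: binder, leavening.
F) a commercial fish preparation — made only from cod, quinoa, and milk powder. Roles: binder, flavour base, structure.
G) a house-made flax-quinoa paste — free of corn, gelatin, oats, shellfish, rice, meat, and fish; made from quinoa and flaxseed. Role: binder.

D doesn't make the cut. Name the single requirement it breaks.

usable as a binder: satisfied
vegetarian: satisfied
rice-free: satisfied
oat-free: has oat flour — fails
corn-free: satisfied

oat-free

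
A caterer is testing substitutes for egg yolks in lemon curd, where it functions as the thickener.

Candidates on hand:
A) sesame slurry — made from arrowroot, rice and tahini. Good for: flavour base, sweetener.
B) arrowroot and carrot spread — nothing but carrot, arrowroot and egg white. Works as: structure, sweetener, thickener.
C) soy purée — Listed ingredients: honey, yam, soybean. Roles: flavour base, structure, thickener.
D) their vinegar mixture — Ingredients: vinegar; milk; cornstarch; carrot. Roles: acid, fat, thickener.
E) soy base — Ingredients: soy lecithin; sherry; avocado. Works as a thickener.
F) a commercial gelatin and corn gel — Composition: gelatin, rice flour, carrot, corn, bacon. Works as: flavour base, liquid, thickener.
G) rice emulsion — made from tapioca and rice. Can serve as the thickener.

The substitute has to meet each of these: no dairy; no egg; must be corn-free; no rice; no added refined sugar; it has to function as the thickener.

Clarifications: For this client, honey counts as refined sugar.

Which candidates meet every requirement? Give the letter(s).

A: not usable as a thickener; has rice, so not rice-free — out
B: has egg white, so not egg-free — out
C: has honey, so not no-added-sugar — reject
D: has milk, so not dairy-free; has cornstarch, so not corn-free — no
E: works as a thickener, no corn, no-added-sugar — keep
F: has rice flour, so not rice-free; has corn, so not corn-free — out
G: has rice, so not rice-free — reject

E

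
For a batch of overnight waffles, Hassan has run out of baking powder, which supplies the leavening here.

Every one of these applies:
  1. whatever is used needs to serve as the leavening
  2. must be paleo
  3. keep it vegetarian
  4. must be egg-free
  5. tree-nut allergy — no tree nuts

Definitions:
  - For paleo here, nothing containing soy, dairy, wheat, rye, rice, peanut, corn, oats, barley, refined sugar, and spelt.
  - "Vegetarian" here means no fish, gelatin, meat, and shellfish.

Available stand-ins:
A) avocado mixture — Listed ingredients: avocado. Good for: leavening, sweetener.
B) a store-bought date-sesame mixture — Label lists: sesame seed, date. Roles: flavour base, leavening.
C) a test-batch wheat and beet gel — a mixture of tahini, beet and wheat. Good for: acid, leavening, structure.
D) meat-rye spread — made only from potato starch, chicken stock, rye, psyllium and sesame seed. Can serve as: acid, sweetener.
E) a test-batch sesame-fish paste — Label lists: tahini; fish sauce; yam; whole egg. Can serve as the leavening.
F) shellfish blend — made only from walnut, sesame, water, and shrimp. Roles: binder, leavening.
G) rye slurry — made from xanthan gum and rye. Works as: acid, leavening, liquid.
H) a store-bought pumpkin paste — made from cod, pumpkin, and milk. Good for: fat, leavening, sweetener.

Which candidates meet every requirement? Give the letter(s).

A: works as a leavening, paleo, no tree nuts — valid
B: works as a leavening, paleo, vegetarian — valid
C: has wheat, so not paleo — out
D: not usable as a leavening; has rye, so not paleo (and 1 more) — no
E: has fish sauce, so not vegetarian; has whole egg, so not egg-free — out
F: has shrimp, so not vegetarian; has walnut, so not tree-nut-free — out
G: has rye, so not paleo — no
H: has milk, so not paleo; has cod, so not vegetarian — no

A, B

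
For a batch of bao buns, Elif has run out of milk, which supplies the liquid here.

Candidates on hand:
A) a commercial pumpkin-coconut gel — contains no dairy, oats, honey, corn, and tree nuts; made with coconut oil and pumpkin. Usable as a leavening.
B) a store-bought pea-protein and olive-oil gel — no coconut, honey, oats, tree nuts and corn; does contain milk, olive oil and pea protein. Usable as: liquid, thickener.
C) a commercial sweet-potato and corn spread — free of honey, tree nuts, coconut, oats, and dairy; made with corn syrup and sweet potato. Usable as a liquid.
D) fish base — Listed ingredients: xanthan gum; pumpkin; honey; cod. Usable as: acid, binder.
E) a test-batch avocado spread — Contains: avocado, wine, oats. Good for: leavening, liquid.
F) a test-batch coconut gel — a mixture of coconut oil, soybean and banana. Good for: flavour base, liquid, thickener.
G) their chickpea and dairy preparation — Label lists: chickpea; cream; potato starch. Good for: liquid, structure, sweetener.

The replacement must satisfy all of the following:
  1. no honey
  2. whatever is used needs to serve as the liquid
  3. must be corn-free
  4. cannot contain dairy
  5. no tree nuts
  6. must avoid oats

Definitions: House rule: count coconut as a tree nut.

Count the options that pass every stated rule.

0

A: not usable as a liquid; has coconut oil, so not tree-nut-free — reject
B: has milk, so not dairy-free — out
C: has corn syrup, so not corn-free — out
D: not usable as a liquid; has honey, so not honey-free — out
E: has oats, so not oat-free — out
F: has coconut oil, so not tree-nut-free — reject
G: has cream, so not dairy-free — no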